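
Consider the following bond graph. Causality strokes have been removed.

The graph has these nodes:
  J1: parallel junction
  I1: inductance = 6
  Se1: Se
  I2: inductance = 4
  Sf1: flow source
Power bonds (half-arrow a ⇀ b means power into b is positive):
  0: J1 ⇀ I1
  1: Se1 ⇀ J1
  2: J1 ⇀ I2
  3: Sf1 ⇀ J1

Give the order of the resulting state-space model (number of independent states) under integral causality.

bond 1 stroke→J1  (source Se1 imposes e)
bond 3 stroke→Sf1  (Sf1 (Sf) sets flow on bond)
bond 0 stroke→I1  (J1: bond 1 brought effort, rest push out)
bond 2 stroke→I2  (0-jn J1 has e-setter on 1)

2  (I1, I2 all integral)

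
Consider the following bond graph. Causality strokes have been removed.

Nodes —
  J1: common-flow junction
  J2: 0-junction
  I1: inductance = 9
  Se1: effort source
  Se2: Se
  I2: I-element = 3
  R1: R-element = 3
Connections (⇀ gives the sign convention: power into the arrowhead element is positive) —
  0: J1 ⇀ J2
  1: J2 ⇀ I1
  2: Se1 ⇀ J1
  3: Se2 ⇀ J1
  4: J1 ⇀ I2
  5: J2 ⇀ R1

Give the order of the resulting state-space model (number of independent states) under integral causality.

2  (I1, I2 all integral)

bond 2 |J1  (Se1 (Se) sets effort on bond)
bond 3 |J1  (source Se2 imposes e)
bond 1 |I1  (I1 integral (f out))
bond 4 |I2  (prefer integral on I2)
bond 0 |J1  (1-jn J1 has f-setter on 4)
bond 5 |J2  (closing 0-jn rule on J2)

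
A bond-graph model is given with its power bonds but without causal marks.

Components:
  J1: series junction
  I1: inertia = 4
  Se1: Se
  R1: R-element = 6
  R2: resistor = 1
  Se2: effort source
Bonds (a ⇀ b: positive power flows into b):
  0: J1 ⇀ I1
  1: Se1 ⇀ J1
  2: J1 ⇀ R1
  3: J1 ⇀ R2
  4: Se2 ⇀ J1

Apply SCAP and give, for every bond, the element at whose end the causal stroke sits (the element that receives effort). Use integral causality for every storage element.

bond 1 stroke→J1  (source Se1 imposes e)
bond 4 stroke→J1  (source Se2 imposes e)
bond 0 stroke→I1  (prefer integral on I1)
bond 2 stroke→J1  (J1: bond 0 brought flow, rest push out)
bond 3 stroke→J1  (1-jn J1 has f-setter on 0)

#0 stroke→I1
#1 stroke→J1
#2 stroke→J1
#3 stroke→J1
#4 stroke→J1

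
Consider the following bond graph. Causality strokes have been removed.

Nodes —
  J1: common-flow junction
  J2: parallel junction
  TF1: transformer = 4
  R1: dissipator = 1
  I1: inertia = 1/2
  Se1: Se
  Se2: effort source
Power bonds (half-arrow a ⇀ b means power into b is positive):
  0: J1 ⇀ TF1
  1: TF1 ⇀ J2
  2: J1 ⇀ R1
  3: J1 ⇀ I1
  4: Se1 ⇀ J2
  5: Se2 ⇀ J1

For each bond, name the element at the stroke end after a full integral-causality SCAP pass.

bond 0 stroke at J1
bond 1 stroke at TF1
bond 2 stroke at J1
bond 3 stroke at I1
bond 4 stroke at J2
bond 5 stroke at J1

b4 stroke→J2  (Se1 (Se) sets effort on bond)
b5 stroke→J1  (Se2 fixes effort; stroke away)
b1 stroke→TF1  (J2: bond 4 brought effort, rest push out)
b0 stroke→J1  (TF1 one-in-one-out from 1)
b3 stroke→I1  (I1 outputs flow p/I1)
b2 stroke→J1  (J1 flow already set via bond 3)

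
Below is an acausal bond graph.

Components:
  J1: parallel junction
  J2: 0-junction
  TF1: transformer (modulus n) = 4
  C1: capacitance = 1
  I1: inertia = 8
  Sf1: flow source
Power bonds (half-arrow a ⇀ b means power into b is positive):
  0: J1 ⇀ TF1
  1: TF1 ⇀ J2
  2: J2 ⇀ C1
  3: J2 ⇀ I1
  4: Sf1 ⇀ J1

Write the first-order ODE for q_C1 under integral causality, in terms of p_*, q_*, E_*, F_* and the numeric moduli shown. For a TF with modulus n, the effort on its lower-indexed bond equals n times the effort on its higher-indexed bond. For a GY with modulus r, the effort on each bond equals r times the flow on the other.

dq_C1/dt = 4*F_Sf1 - p_I1/8

#4 stroke at Sf1  (source Sf1 imposes f)
#0 stroke at J1  (only one effort-in slot at J1)
#1 stroke at TF1  (TF1 one-in-one-out from 0)
#2 stroke at J2  (C1 integral (e out))
#3 stroke at I1  (0-jn J2 has e-setter on 2)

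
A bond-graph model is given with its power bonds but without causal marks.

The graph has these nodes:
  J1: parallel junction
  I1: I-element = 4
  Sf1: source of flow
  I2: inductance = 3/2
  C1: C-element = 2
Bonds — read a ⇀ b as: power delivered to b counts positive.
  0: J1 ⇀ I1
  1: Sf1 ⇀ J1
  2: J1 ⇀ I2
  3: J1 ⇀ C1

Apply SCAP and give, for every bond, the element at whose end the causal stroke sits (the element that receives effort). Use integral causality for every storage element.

#1 stroke→Sf1  (Sf1: flow source, stroke at near end)
#0 stroke→I1  (prefer integral on I1)
#2 stroke→I2  (I2 outputs flow p/I2)
#3 stroke→J1  (J1 needs exactly one e-in)

b0 stroke→I1
b1 stroke→Sf1
b2 stroke→I2
b3 stroke→J1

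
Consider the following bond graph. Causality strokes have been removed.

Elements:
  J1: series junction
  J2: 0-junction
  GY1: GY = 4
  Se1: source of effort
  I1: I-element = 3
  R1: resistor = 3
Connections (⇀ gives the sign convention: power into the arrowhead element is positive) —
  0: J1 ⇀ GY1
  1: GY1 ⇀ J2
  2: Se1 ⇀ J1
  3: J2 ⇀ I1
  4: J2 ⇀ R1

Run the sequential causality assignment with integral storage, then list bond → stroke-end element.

β0 stroke at GY1
β1 stroke at GY1
β2 stroke at J1
β3 stroke at I1
β4 stroke at J2

bond 2 stroke→J1  (Se1 fixes effort; stroke away)
bond 0 stroke→GY1  (closing 1-jn rule on J1)
bond 1 stroke→GY1  (GY1 both-in/both-out from 0)
bond 3 stroke→I1  (I1: I, integral causality)
bond 4 stroke→J2  (J2 needs exactly one e-in)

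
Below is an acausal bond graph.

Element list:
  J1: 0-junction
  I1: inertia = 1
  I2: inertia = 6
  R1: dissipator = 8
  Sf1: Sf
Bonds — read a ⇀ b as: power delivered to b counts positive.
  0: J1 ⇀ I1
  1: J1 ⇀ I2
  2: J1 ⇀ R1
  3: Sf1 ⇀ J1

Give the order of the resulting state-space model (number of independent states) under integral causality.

#3 stroke→Sf1  (Sf1 fixes flow; stroke at Sf1)
#0 stroke→I1  (I1: I, integral causality)
#1 stroke→I2  (prefer integral on I2)
#2 stroke→J1  (J1: last free bond brings effort in)

2  (I1, I2 all integral)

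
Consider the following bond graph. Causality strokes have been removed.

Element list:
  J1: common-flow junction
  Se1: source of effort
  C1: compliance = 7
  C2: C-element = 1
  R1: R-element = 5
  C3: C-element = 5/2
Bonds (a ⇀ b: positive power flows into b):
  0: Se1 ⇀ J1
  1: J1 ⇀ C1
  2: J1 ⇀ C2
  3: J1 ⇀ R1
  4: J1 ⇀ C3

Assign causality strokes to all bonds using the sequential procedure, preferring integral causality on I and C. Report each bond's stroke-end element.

#0 stroke→J1  (Se1: effort source, stroke at far end)
#1 stroke→J1  (prefer integral on C1)
#2 stroke→J1  (C2 integral (e out))
#4 stroke→J1  (C3 outputs effort q/C3)
#3 stroke→R1  (J1 needs exactly one f-in)

bond 0 stroke at J1
bond 1 stroke at J1
bond 2 stroke at J1
bond 3 stroke at R1
bond 4 stroke at J1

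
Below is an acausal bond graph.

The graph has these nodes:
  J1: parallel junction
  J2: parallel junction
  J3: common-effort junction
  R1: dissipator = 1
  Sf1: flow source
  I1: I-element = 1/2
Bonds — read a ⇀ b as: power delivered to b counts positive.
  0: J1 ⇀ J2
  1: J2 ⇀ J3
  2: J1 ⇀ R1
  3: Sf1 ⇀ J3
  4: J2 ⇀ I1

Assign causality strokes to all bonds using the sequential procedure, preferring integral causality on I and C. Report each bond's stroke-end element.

β3 |Sf1  (Sf1 fixes flow; stroke at Sf1)
β1 |J3  (closing 0-jn rule on J3)
β4 |I1  (I1 integral (f out))
β0 |J2  (J2: last free bond brings effort in)
β2 |J1  (J1: last free bond brings effort in)

#0 stroke→J2
#1 stroke→J3
#2 stroke→J1
#3 stroke→Sf1
#4 stroke→I1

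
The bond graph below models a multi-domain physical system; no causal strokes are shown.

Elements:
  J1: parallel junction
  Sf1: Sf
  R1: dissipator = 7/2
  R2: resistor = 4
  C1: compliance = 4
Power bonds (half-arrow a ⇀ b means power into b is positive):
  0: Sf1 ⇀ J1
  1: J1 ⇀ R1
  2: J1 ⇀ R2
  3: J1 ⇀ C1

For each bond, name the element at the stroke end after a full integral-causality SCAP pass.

#0 →Sf1
#1 →R1
#2 →R2
#3 →J1

#0 |Sf1  (Sf1: flow source, stroke at near end)
#3 |J1  (C1 integral (e out))
#1 |R1  (0-jn J1 has e-setter on 3)
#2 |R2  (common-e at J1 fixed by 3)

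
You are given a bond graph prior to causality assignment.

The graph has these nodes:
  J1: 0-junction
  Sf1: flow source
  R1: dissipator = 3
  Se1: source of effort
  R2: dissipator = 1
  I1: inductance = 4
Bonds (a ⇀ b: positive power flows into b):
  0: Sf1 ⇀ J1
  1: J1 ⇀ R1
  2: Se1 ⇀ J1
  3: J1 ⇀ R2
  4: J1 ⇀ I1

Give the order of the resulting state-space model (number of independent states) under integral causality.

b0 →Sf1  (Sf1 fixes flow; stroke at Sf1)
b2 →J1  (Se1 (Se) sets effort on bond)
b1 →R1  (J1 effort already set via bond 2)
b3 →R2  (0-jn J1 has e-setter on 2)
b4 →I1  (0-jn J1 has e-setter on 2)

1  (I1 all integral)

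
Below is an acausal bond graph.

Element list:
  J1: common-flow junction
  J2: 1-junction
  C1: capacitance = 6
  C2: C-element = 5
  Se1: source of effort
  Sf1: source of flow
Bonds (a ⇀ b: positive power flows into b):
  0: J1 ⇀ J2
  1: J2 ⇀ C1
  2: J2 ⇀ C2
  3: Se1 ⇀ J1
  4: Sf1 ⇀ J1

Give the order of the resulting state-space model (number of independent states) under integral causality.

β3 |J1  (Se1: effort source, stroke at far end)
β4 |Sf1  (Sf1 (Sf) sets flow on bond)
β0 |J1  (J1 flow already set via bond 4)
β1 |J2  (1-jn J2 has f-setter on 0)
β2 |J2  (1-jn J2 has f-setter on 0)

2  (C1, C2 all integral)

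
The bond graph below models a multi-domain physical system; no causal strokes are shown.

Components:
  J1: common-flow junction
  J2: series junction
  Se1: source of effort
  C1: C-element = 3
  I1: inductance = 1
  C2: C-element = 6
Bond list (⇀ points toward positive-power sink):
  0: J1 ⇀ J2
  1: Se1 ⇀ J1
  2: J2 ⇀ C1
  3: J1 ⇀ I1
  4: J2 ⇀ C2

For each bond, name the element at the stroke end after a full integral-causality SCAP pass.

#1 →J1  (Se1 (Se) sets effort on bond)
#2 →J2  (C1: C, integral causality)
#3 →I1  (prefer integral on I1)
#0 →J1  (J1: bond 3 brought flow, rest push out)
#4 →J2  (common-f at J2 fixed by 0)

b0 →J1
b1 →J1
b2 →J2
b3 →I1
b4 →J2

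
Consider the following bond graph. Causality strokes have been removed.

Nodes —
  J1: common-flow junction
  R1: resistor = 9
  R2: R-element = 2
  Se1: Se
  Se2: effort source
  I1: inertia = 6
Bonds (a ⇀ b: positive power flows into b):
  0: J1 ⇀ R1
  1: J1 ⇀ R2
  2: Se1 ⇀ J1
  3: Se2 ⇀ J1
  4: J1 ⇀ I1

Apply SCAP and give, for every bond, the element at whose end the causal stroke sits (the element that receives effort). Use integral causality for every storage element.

b2 stroke at J1  (Se1 fixes effort; stroke away)
b3 stroke at J1  (Se2: effort source, stroke at far end)
b4 stroke at I1  (I1: I, integral causality)
b0 stroke at J1  (1-jn J1 has f-setter on 4)
b1 stroke at J1  (common-f at J1 fixed by 4)

β0 stroke at J1
β1 stroke at J1
β2 stroke at J1
β3 stroke at J1
β4 stroke at I1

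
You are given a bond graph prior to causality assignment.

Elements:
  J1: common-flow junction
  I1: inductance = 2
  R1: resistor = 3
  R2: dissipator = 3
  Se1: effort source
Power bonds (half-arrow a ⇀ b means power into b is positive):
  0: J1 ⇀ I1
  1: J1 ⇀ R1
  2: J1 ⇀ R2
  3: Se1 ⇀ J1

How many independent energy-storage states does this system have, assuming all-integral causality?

bond 3 |J1  (Se1 (Se) sets effort on bond)
bond 0 |I1  (I1: I, integral causality)
bond 1 |J1  (common-f at J1 fixed by 0)
bond 2 |J1  (1-jn J1 has f-setter on 0)

1  (I1 all integral)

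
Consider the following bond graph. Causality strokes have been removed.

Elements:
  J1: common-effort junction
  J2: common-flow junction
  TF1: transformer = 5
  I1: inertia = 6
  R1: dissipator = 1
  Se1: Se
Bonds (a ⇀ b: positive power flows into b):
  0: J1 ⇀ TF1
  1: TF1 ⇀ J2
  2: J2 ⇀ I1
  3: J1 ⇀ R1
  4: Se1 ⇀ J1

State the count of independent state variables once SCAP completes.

1  (I1 all integral)

#4 stroke at J1  (Se1 fixes effort; stroke away)
#0 stroke at TF1  (0-jn J1 has e-setter on 4)
#3 stroke at R1  (J1: bond 4 brought effort, rest push out)
#1 stroke at J2  (TF TF1: opposite of bond 0)
#2 stroke at I1  (J2 needs exactly one f-in)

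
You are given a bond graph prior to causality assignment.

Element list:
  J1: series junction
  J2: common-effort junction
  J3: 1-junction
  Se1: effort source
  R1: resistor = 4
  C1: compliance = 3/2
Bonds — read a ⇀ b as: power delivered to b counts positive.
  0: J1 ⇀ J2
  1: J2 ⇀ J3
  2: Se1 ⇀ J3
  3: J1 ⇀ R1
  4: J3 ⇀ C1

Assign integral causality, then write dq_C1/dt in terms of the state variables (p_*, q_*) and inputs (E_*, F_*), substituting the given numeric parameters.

dq_C1/dt = E_Se1/4 - q_C1/6

bond 2 stroke at J3  (Se1: effort source, stroke at far end)
bond 4 stroke at J3  (C1 integral (e out))
bond 1 stroke at J2  (J3 needs exactly one f-in)
bond 0 stroke at J1  (J2: bond 1 brought effort, rest push out)
bond 3 stroke at R1  (only one flow-in slot at J1)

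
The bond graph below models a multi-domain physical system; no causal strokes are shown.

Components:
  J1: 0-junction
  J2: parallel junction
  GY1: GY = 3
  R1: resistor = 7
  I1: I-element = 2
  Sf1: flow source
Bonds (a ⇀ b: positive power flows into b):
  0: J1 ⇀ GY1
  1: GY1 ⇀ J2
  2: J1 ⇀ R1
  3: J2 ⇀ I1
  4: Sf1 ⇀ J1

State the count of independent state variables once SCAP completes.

1  (I1 all integral)

b4 stroke at Sf1  (Sf1 fixes flow; stroke at Sf1)
b3 stroke at I1  (I1: I, integral causality)
b1 stroke at J2  (closing 0-jn rule on J2)
b0 stroke at J1  (GY1: gyrator matches bond 1)
b2 stroke at R1  (common-e at J1 fixed by 0)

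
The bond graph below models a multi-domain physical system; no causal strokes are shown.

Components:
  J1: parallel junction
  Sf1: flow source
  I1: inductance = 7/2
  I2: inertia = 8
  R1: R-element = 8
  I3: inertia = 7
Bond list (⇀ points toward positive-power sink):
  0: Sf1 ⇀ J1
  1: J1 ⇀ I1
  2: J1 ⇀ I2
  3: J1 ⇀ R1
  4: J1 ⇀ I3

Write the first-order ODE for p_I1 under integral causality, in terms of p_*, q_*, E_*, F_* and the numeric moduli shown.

bond 0 stroke→Sf1  (Sf1 (Sf) sets flow on bond)
bond 1 stroke→I1  (I1 integral (f out))
bond 2 stroke→I2  (I2 outputs flow p/I2)
bond 4 stroke→I3  (I3 outputs flow p/I3)
bond 3 stroke→J1  (only one effort-in slot at J1)

dp_I1/dt = 8*F_Sf1 - 16*p_I1/7 - p_I2 - 8*p_I3/7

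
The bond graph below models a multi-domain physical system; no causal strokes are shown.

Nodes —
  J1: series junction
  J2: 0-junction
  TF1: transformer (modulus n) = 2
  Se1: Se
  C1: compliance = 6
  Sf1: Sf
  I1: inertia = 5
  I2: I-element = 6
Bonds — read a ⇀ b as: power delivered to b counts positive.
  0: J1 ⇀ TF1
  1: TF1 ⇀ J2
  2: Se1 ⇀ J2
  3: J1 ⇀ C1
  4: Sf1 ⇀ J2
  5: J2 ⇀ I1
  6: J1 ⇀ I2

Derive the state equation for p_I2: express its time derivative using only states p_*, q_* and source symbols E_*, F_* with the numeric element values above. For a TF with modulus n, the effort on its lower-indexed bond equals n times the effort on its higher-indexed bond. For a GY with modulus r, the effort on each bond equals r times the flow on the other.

bond 2 →J2  (Se1 (Se) sets effort on bond)
bond 4 →Sf1  (source Sf1 imposes f)
bond 1 →TF1  (J2 effort already set via bond 2)
bond 5 →I1  (J2: bond 2 brought effort, rest push out)
bond 0 →J1  (TF TF1: opposite of bond 1)
bond 3 →J1  (prefer integral on C1)
bond 6 →I2  (closing 1-jn rule on J1)

dp_I2/dt = -2*E_Se1 - q_C1/6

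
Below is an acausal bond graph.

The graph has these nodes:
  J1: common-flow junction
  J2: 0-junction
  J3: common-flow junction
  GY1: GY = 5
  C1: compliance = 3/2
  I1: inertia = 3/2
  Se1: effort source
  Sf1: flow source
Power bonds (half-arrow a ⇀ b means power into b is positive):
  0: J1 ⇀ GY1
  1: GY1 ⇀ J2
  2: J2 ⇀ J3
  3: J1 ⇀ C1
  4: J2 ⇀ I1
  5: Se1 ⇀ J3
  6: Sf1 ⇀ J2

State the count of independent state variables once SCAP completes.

2  (C1, I1 all integral)

b5 stroke→J3  (Se1: effort source, stroke at far end)
b6 stroke→Sf1  (source Sf1 imposes f)
b2 stroke→J2  (J3: last free bond brings flow in)
b1 stroke→GY1  (J2 effort already set via bond 2)
b4 stroke→I1  (J2 effort already set via bond 2)
b0 stroke→GY1  (GY1 both-in/both-out from 1)
b3 stroke→J1  (J1 flow already set via bond 0)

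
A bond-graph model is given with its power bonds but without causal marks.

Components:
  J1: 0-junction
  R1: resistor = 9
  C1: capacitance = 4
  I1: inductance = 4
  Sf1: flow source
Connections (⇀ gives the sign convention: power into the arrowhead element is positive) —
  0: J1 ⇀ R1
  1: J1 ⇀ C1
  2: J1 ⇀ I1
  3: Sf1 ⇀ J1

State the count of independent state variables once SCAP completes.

2  (C1, I1 all integral)

#3 stroke→Sf1  (Sf1: flow source, stroke at near end)
#1 stroke→J1  (C1 outputs effort q/C1)
#0 stroke→R1  (J1: bond 1 brought effort, rest push out)
#2 stroke→I1  (J1 effort already set via bond 1)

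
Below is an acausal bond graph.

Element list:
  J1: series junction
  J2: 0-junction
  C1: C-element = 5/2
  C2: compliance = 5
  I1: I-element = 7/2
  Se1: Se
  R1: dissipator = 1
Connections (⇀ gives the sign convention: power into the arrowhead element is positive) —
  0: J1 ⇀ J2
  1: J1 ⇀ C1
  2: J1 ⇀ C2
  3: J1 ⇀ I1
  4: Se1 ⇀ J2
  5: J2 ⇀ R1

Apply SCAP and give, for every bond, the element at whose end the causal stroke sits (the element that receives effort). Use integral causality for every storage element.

#0 →J1
#1 →J1
#2 →J1
#3 →I1
#4 →J2
#5 →R1

#4 stroke→J2  (source Se1 imposes e)
#0 stroke→J1  (J2: bond 4 brought effort, rest push out)
#5 stroke→R1  (J2 effort already set via bond 4)
#1 stroke→J1  (C1 integral (e out))
#2 stroke→J1  (prefer integral on C2)
#3 stroke→I1  (closing 1-jn rule on J1)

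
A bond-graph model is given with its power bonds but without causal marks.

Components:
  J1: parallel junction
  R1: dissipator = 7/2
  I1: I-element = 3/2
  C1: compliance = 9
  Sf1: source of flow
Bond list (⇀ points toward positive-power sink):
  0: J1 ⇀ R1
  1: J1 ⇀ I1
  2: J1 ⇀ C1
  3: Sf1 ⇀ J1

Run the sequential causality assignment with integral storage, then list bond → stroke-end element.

#3 |Sf1  (Sf1 fixes flow; stroke at Sf1)
#1 |I1  (prefer integral on I1)
#2 |J1  (prefer integral on C1)
#0 |R1  (J1: bond 2 brought effort, rest push out)

β0 stroke→R1
β1 stroke→I1
β2 stroke→J1
β3 stroke→Sf1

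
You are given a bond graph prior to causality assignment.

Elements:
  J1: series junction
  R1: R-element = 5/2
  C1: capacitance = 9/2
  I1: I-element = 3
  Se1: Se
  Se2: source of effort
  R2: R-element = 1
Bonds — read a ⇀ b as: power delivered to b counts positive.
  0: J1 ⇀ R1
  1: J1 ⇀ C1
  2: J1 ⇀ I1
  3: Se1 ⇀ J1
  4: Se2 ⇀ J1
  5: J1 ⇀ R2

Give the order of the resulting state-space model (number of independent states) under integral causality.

2  (C1, I1 all integral)

bond 3 →J1  (Se1 fixes effort; stroke away)
bond 4 →J1  (source Se2 imposes e)
bond 1 →J1  (C1 outputs effort q/C1)
bond 2 →I1  (I1 integral (f out))
bond 0 →J1  (J1: bond 2 brought flow, rest push out)
bond 5 →J1  (J1: bond 2 brought flow, rest push out)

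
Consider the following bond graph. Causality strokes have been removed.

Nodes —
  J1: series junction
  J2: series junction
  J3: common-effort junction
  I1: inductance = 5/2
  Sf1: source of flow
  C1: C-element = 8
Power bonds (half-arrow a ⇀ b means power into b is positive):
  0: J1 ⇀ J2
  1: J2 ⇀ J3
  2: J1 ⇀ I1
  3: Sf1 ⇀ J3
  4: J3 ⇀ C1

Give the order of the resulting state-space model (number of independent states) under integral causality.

2  (C1, I1 all integral)

#3 stroke→Sf1  (Sf1: flow source, stroke at near end)
#2 stroke→I1  (I1 outputs flow p/I1)
#0 stroke→J1  (1-jn J1 has f-setter on 2)
#1 stroke→J2  (J2 flow already set via bond 0)
#4 stroke→J3  (J3 needs exactly one e-in)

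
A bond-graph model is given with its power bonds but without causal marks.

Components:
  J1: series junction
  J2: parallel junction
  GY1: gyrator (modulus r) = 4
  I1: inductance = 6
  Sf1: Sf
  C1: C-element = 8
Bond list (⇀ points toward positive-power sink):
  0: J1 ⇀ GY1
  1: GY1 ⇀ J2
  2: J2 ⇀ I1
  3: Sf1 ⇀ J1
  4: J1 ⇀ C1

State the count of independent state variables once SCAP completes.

2  (C1, I1 all integral)

b3 |Sf1  (Sf1 fixes flow; stroke at Sf1)
b0 |J1  (common-f at J1 fixed by 3)
b4 |J1  (J1: bond 3 brought flow, rest push out)
b1 |J2  (GY GY1: same side as bond 0)
b2 |I1  (common-e at J2 fixed by 1)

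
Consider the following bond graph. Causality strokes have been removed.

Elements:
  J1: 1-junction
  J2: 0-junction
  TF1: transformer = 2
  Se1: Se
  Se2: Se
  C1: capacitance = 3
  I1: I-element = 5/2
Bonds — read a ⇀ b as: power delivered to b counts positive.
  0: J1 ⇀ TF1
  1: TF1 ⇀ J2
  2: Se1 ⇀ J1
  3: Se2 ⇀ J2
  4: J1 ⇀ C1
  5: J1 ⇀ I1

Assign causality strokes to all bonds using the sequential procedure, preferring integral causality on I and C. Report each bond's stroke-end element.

β0 |J1
β1 |TF1
β2 |J1
β3 |J2
β4 |J1
β5 |I1

b2 →J1  (Se1 (Se) sets effort on bond)
b3 →J2  (source Se2 imposes e)
b1 →TF1  (0-jn J2 has e-setter on 3)
b0 →J1  (TF1 one-in-one-out from 1)
b4 →J1  (C1 integral (e out))
b5 →I1  (closing 1-jn rule on J1)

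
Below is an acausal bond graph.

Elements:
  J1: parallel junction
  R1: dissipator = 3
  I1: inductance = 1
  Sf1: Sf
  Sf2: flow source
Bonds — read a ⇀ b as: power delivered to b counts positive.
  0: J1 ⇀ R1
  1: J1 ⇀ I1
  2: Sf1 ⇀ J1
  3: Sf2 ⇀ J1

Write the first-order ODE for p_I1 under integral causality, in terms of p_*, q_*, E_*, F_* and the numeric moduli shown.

#2 →Sf1  (Sf1 (Sf) sets flow on bond)
#3 →Sf2  (Sf2 (Sf) sets flow on bond)
#1 →I1  (I1: I, integral causality)
#0 →J1  (J1: last free bond brings effort in)

dp_I1/dt = 3*F_Sf1 + 3*F_Sf2 - 3*p_I1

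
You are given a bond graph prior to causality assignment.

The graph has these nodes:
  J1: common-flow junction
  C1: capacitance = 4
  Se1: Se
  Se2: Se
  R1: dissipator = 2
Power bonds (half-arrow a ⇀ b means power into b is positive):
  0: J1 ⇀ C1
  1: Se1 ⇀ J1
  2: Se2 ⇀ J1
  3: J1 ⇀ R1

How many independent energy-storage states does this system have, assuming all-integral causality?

#1 →J1  (Se1 fixes effort; stroke away)
#2 →J1  (Se2: effort source, stroke at far end)
#0 →J1  (prefer integral on C1)
#3 →R1  (J1 needs exactly one f-in)

1  (C1 all integral)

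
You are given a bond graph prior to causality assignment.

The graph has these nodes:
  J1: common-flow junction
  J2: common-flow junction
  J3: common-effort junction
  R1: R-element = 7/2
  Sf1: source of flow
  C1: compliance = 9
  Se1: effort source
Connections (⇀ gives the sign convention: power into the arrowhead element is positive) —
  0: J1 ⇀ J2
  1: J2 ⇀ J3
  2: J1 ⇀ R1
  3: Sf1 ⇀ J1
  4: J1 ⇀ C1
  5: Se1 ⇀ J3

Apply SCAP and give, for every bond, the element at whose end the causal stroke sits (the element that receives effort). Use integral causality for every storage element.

bond 3 stroke at Sf1  (Sf1 (Sf) sets flow on bond)
bond 5 stroke at J3  (source Se1 imposes e)
bond 0 stroke at J1  (J1: bond 3 brought flow, rest push out)
bond 2 stroke at J1  (1-jn J1 has f-setter on 3)
bond 4 stroke at J1  (1-jn J1 has f-setter on 3)
bond 1 stroke at J2  (common-f at J2 fixed by 0)

b0 stroke→J1
b1 stroke→J2
b2 stroke→J1
b3 stroke→Sf1
b4 stroke→J1
b5 stroke→J3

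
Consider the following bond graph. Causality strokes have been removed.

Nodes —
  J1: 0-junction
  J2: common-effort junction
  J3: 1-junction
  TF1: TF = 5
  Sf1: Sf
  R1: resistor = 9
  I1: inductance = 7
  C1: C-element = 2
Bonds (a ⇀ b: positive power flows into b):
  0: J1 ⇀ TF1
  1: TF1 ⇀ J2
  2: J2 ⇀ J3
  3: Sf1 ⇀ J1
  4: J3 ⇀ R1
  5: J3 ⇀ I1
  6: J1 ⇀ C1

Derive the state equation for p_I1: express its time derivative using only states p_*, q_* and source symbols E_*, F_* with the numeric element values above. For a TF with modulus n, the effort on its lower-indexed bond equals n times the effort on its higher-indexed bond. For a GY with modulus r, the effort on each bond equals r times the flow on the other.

#3 stroke at Sf1  (Sf1: flow source, stroke at near end)
#5 stroke at I1  (I1 outputs flow p/I1)
#2 stroke at J3  (J3 flow already set via bond 5)
#4 stroke at J3  (J3 flow already set via bond 5)
#1 stroke at J2  (J2: last free bond brings effort in)
#0 stroke at TF1  (TF TF1: opposite of bond 1)
#6 stroke at J1  (only one effort-in slot at J1)

dp_I1/dt = -9*p_I1/7 + q_C1/10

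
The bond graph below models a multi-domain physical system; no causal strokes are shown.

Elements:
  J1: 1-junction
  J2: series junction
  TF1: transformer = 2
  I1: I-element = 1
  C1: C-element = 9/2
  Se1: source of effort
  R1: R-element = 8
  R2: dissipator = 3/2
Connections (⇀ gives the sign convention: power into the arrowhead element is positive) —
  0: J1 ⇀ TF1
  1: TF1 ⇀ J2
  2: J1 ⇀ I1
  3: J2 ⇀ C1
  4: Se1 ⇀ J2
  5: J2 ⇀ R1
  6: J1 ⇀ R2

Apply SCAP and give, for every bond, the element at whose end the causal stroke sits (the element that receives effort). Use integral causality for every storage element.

#0 stroke at J1
#1 stroke at TF1
#2 stroke at I1
#3 stroke at J2
#4 stroke at J2
#5 stroke at J2
#6 stroke at J1

b4 stroke at J2  (Se1 fixes effort; stroke away)
b2 stroke at I1  (I1: I, integral causality)
b0 stroke at J1  (J1: bond 2 brought flow, rest push out)
b6 stroke at J1  (J1: bond 2 brought flow, rest push out)
b1 stroke at TF1  (TF TF1: opposite of bond 0)
b3 stroke at J2  (J2 flow already set via bond 1)
b5 stroke at J2  (common-f at J2 fixed by 1)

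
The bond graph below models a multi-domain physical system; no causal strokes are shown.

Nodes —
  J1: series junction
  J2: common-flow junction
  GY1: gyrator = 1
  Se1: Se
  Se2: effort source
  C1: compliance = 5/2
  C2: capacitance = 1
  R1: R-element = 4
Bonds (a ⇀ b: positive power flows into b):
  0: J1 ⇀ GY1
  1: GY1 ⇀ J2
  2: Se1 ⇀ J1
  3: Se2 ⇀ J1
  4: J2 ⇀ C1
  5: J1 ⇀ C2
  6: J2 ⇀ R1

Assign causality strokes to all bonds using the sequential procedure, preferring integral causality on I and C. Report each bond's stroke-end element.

#2 stroke at J1  (Se1: effort source, stroke at far end)
#3 stroke at J1  (Se2 fixes effort; stroke away)
#4 stroke at J2  (prefer integral on C1)
#5 stroke at J1  (prefer integral on C2)
#0 stroke at GY1  (J1 needs exactly one f-in)
#1 stroke at GY1  (through GY1, causality inverts; strokes same side of GY1)
#6 stroke at J2  (1-jn J2 has f-setter on 1)

β0 stroke at GY1
β1 stroke at GY1
β2 stroke at J1
β3 stroke at J1
β4 stroke at J2
β5 stroke at J1
β6 stroke at J2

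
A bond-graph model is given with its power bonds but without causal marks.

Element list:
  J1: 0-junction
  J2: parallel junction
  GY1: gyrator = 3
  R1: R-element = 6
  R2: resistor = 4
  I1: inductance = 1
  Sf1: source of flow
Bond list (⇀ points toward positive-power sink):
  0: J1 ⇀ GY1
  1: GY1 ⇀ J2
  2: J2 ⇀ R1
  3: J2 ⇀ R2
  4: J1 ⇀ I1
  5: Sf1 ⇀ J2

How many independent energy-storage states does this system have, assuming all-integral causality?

1  (I1 all integral)

β5 |Sf1  (source Sf1 imposes f)
β4 |I1  (I1: I, integral causality)
β0 |J1  (only one effort-in slot at J1)
β1 |J2  (through GY1, causality inverts; strokes same side of GY1)
β2 |R1  (J2 effort already set via bond 1)
β3 |R2  (J2 effort already set via bond 1)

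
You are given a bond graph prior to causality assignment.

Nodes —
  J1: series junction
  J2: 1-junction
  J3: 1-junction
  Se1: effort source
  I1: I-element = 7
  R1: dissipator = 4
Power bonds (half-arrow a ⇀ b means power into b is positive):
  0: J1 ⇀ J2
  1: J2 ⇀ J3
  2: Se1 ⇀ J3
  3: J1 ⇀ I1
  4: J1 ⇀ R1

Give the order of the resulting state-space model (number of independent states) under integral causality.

bond 2 →J3  (Se1: effort source, stroke at far end)
bond 1 →J2  (J3 needs exactly one f-in)
bond 0 →J1  (J2: last free bond brings flow in)
bond 3 →I1  (I1 outputs flow p/I1)
bond 4 →J1  (J1: bond 3 brought flow, rest push out)

1  (I1 all integral)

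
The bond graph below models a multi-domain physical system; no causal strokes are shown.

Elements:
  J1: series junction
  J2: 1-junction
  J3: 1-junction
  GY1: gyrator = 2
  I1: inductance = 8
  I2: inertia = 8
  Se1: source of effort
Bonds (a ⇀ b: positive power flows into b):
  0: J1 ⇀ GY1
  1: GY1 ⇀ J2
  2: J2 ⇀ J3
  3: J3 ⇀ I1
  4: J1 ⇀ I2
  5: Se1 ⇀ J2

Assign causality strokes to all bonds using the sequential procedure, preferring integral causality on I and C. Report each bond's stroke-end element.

#5 |J2  (Se1: effort source, stroke at far end)
#3 |I1  (prefer integral on I1)
#2 |J3  (1-jn J3 has f-setter on 3)
#1 |J2  (J2: bond 2 brought flow, rest push out)
#0 |J1  (GY1 both-in/both-out from 1)
#4 |I2  (only one flow-in slot at J1)

#0 stroke→J1
#1 stroke→J2
#2 stroke→J3
#3 stroke→I1
#4 stroke→I2
#5 stroke→J2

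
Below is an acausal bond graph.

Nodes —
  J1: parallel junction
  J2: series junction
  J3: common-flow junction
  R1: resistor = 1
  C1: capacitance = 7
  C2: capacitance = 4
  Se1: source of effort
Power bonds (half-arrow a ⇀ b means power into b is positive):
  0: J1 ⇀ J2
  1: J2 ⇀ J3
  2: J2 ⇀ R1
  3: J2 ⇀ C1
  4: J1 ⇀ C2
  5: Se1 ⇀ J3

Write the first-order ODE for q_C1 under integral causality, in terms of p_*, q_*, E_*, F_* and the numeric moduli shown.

dq_C1/dt = E_Se1 - q_C1/7 + q_C2/4

b5 stroke at J3  (Se1: effort source, stroke at far end)
b1 stroke at J2  (J3: last free bond brings flow in)
b3 stroke at J2  (C1: C, integral causality)
b4 stroke at J1  (C2 integral (e out))
b0 stroke at J2  (common-e at J1 fixed by 4)
b2 stroke at R1  (only one flow-in slot at J2)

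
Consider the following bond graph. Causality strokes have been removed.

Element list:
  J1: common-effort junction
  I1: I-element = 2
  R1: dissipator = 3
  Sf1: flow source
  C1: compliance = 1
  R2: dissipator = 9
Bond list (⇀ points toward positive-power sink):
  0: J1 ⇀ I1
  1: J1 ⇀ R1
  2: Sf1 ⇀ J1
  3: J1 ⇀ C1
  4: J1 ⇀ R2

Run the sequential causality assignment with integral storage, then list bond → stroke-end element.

#0 stroke at I1
#1 stroke at R1
#2 stroke at Sf1
#3 stroke at J1
#4 stroke at R2

b2 →Sf1  (Sf1 (Sf) sets flow on bond)
b0 →I1  (I1 outputs flow p/I1)
b3 →J1  (C1 integral (e out))
b1 →R1  (J1 effort already set via bond 3)
b4 →R2  (0-jn J1 has e-setter on 3)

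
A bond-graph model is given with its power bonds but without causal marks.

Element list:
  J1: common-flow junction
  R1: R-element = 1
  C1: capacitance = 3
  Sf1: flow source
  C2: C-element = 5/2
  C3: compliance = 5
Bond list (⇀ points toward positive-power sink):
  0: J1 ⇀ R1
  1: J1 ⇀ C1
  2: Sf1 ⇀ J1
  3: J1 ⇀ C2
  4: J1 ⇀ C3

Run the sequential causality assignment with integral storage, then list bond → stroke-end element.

b2 →Sf1  (Sf1: flow source, stroke at near end)
b0 →J1  (J1 flow already set via bond 2)
b1 →J1  (common-f at J1 fixed by 2)
b3 →J1  (common-f at J1 fixed by 2)
b4 →J1  (common-f at J1 fixed by 2)

#0 stroke at J1
#1 stroke at J1
#2 stroke at Sf1
#3 stroke at J1
#4 stroke at J1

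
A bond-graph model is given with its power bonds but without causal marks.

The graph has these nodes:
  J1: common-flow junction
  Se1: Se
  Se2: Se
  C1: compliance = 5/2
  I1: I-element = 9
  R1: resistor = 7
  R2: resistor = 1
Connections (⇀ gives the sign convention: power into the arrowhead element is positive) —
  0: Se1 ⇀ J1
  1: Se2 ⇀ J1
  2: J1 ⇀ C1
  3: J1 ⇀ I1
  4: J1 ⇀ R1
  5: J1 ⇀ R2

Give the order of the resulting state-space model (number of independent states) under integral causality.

#0 |J1  (Se1: effort source, stroke at far end)
#1 |J1  (Se2: effort source, stroke at far end)
#2 |J1  (prefer integral on C1)
#3 |I1  (I1 integral (f out))
#4 |J1  (J1 flow already set via bond 3)
#5 |J1  (J1 flow already set via bond 3)

2  (C1, I1 all integral)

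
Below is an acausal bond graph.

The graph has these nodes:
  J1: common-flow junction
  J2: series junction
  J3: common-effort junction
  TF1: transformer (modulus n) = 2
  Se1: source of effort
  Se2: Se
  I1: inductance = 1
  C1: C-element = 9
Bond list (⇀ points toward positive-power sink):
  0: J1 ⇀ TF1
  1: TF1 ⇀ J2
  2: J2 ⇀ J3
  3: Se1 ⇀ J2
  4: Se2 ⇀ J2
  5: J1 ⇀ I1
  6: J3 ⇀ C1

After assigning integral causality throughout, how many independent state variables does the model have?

2  (C1, I1 all integral)

#3 stroke at J2  (Se1 (Se) sets effort on bond)
#4 stroke at J2  (Se2 (Se) sets effort on bond)
#5 stroke at I1  (I1 integral (f out))
#0 stroke at J1  (1-jn J1 has f-setter on 5)
#1 stroke at TF1  (TF TF1: opposite of bond 0)
#2 stroke at J2  (J2 flow already set via bond 1)
#6 stroke at J3  (J3 needs exactly one e-in)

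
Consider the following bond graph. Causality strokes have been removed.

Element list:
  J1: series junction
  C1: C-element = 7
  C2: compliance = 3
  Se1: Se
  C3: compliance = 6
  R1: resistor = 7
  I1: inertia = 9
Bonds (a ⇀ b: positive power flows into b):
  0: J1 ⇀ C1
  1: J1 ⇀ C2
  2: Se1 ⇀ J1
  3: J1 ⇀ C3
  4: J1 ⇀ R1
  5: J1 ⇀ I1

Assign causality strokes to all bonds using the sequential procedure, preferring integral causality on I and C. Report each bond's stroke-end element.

#2 stroke→J1  (Se1: effort source, stroke at far end)
#0 stroke→J1  (prefer integral on C1)
#1 stroke→J1  (C2 integral (e out))
#3 stroke→J1  (prefer integral on C3)
#5 stroke→I1  (prefer integral on I1)
#4 stroke→J1  (1-jn J1 has f-setter on 5)

#0 |J1
#1 |J1
#2 |J1
#3 |J1
#4 |J1
#5 |I1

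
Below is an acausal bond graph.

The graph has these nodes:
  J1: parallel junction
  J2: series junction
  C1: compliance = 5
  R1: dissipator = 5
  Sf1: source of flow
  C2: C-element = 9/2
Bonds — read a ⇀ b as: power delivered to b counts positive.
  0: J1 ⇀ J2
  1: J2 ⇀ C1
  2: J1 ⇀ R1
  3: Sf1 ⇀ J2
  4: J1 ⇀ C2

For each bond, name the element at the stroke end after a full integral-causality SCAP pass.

bond 0 stroke at J2
bond 1 stroke at J2
bond 2 stroke at R1
bond 3 stroke at Sf1
bond 4 stroke at J1

#3 |Sf1  (Sf1 fixes flow; stroke at Sf1)
#0 |J2  (J2: bond 3 brought flow, rest push out)
#1 |J2  (common-f at J2 fixed by 3)
#4 |J1  (prefer integral on C2)
#2 |R1  (J1: bond 4 brought effort, rest push out)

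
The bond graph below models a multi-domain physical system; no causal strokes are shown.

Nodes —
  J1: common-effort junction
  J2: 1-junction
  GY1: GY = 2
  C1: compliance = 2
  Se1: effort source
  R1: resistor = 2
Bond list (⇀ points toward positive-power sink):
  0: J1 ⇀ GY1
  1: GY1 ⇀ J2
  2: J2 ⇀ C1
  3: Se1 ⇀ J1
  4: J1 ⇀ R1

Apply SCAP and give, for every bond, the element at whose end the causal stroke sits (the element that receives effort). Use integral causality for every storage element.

bond 0 →GY1
bond 1 →GY1
bond 2 →J2
bond 3 →J1
bond 4 →R1

b3 |J1  (Se1 (Se) sets effort on bond)
b0 |GY1  (common-e at J1 fixed by 3)
b4 |R1  (0-jn J1 has e-setter on 3)
b1 |GY1  (GY GY1: same side as bond 0)
b2 |J2  (common-f at J2 fixed by 1)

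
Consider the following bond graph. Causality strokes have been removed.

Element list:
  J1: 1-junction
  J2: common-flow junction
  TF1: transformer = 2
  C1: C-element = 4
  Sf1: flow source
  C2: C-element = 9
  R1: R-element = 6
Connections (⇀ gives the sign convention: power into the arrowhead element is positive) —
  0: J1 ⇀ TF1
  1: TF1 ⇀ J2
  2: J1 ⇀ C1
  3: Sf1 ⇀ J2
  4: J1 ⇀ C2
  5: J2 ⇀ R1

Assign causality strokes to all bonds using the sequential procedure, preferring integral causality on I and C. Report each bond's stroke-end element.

#3 stroke→Sf1  (Sf1 (Sf) sets flow on bond)
#1 stroke→J2  (J2 flow already set via bond 3)
#5 stroke→J2  (J2: bond 3 brought flow, rest push out)
#0 stroke→TF1  (TF1 one-in-one-out from 1)
#2 stroke→J1  (J1: bond 0 brought flow, rest push out)
#4 stroke→J1  (J1 flow already set via bond 0)

β0 stroke→TF1
β1 stroke→J2
β2 stroke→J1
β3 stroke→Sf1
β4 stroke→J1
β5 stroke→J2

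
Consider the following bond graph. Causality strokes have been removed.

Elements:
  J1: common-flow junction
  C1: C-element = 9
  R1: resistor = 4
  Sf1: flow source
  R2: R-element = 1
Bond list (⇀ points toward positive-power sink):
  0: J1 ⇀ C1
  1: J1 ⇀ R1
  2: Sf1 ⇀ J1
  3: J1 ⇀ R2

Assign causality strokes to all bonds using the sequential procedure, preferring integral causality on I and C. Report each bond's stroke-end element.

b0 |J1
b1 |J1
b2 |Sf1
b3 |J1

bond 2 →Sf1  (Sf1 fixes flow; stroke at Sf1)
bond 0 →J1  (common-f at J1 fixed by 2)
bond 1 →J1  (common-f at J1 fixed by 2)
bond 3 →J1  (common-f at J1 fixed by 2)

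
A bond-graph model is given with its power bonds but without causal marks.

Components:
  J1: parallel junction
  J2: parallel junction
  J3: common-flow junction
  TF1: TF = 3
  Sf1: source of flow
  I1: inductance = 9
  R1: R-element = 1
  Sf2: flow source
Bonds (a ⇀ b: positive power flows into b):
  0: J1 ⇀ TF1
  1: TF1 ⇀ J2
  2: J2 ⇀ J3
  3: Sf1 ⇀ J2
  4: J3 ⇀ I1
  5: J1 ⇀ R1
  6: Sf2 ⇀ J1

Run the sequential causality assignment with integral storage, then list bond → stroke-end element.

b0 |TF1
b1 |J2
b2 |J3
b3 |Sf1
b4 |I1
b5 |J1
b6 |Sf2

#3 stroke at Sf1  (Sf1: flow source, stroke at near end)
#6 stroke at Sf2  (Sf2: flow source, stroke at near end)
#4 stroke at I1  (I1 outputs flow p/I1)
#2 stroke at J3  (J3: bond 4 brought flow, rest push out)
#1 stroke at J2  (only one effort-in slot at J2)
#0 stroke at TF1  (TF TF1: opposite of bond 1)
#5 stroke at J1  (closing 0-jn rule on J1)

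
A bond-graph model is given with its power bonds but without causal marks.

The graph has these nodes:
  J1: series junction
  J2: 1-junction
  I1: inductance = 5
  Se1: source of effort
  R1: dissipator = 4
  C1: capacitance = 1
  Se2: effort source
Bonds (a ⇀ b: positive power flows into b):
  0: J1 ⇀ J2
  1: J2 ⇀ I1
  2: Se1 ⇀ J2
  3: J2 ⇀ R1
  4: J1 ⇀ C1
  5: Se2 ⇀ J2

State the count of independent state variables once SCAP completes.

bond 2 →J2  (Se1 (Se) sets effort on bond)
bond 5 →J2  (Se2 fixes effort; stroke away)
bond 1 →I1  (I1 outputs flow p/I1)
bond 0 →J2  (J2: bond 1 brought flow, rest push out)
bond 3 →J2  (common-f at J2 fixed by 1)
bond 4 →J1  (common-f at J1 fixed by 0)

2  (C1, I1 all integral)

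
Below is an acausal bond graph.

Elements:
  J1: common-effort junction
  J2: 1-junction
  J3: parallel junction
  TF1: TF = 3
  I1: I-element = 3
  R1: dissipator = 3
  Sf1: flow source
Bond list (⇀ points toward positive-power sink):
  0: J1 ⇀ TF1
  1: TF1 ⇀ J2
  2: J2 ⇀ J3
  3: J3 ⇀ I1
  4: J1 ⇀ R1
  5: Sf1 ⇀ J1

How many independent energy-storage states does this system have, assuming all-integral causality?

bond 5 stroke at Sf1  (Sf1 fixes flow; stroke at Sf1)
bond 3 stroke at I1  (I1 outputs flow p/I1)
bond 2 stroke at J3  (only one effort-in slot at J3)
bond 1 stroke at J2  (J2: bond 2 brought flow, rest push out)
bond 0 stroke at TF1  (through TF1, causality passes straight; one stroke at TF1)
bond 4 stroke at J1  (J1: last free bond brings effort in)

1  (I1 all integral)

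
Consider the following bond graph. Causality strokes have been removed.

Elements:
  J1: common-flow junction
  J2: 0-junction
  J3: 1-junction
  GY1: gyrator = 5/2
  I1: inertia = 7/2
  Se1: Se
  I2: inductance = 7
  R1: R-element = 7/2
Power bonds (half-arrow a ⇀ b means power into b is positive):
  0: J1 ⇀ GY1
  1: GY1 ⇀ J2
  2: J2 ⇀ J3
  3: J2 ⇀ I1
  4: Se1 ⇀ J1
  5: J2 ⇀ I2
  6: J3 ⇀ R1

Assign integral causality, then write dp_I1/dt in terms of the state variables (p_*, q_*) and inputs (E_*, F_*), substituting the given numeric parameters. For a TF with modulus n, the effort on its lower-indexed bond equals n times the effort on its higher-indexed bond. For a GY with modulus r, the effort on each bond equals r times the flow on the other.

b4 →J1  (Se1: effort source, stroke at far end)
b0 →GY1  (closing 1-jn rule on J1)
b1 →GY1  (GY GY1: same side as bond 0)
b3 →I1  (I1 integral (f out))
b5 →I2  (I2 outputs flow p/I2)
b2 →J2  (closing 0-jn rule on J2)
b6 →J3  (J3 flow already set via bond 2)

dp_I1/dt = 7*E_Se1/5 - p_I1 - p_I2/2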